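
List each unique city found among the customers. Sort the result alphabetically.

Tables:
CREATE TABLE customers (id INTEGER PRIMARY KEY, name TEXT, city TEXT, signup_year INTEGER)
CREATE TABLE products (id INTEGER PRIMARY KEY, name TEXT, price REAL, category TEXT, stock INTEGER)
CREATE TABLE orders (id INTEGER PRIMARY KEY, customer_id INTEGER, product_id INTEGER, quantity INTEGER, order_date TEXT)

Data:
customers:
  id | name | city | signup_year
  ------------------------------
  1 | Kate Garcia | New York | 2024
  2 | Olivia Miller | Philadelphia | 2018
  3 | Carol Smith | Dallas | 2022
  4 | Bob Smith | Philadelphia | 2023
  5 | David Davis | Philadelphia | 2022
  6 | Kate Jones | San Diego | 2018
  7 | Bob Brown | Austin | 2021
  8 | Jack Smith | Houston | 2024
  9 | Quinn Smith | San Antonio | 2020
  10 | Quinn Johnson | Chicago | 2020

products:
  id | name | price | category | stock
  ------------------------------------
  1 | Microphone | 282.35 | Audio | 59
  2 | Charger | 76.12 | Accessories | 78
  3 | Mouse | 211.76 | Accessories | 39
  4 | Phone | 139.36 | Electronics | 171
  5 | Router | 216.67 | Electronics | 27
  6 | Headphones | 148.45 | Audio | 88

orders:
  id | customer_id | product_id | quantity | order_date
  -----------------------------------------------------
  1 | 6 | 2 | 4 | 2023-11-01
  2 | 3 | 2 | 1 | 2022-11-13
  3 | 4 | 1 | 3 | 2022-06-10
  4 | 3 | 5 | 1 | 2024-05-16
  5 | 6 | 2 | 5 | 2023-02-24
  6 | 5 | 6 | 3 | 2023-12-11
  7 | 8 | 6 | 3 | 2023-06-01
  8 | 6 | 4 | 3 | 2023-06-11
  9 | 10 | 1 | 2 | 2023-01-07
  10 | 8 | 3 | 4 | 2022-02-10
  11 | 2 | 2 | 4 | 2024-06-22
SELECT DISTINCT city FROM customers ORDER BY city

Execution result:
city
Austin
Chicago
Dallas
Houston
New York
Philadelphia
San Antonio
San Diego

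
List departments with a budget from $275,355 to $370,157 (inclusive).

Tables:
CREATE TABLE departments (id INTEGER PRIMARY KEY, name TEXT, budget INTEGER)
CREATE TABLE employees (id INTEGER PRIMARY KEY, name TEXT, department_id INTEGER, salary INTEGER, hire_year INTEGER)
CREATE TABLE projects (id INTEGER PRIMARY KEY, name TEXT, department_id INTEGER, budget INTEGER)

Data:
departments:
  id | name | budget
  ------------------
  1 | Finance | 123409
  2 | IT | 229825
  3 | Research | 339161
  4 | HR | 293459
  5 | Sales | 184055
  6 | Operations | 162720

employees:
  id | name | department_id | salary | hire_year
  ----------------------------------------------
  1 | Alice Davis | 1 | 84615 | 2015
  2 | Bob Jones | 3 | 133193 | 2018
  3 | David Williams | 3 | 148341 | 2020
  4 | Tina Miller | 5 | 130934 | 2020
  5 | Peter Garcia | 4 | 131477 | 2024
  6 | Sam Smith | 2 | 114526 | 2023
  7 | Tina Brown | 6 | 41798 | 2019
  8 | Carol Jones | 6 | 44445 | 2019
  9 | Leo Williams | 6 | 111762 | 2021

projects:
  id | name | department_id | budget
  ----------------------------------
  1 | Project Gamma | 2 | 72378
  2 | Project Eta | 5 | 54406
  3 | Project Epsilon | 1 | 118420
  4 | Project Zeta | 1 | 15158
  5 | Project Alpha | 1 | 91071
SELECT name, budget FROM departments WHERE budget BETWEEN 275355 AND 370157

Execution result:
name | budget
Research | 339161
HR | 293459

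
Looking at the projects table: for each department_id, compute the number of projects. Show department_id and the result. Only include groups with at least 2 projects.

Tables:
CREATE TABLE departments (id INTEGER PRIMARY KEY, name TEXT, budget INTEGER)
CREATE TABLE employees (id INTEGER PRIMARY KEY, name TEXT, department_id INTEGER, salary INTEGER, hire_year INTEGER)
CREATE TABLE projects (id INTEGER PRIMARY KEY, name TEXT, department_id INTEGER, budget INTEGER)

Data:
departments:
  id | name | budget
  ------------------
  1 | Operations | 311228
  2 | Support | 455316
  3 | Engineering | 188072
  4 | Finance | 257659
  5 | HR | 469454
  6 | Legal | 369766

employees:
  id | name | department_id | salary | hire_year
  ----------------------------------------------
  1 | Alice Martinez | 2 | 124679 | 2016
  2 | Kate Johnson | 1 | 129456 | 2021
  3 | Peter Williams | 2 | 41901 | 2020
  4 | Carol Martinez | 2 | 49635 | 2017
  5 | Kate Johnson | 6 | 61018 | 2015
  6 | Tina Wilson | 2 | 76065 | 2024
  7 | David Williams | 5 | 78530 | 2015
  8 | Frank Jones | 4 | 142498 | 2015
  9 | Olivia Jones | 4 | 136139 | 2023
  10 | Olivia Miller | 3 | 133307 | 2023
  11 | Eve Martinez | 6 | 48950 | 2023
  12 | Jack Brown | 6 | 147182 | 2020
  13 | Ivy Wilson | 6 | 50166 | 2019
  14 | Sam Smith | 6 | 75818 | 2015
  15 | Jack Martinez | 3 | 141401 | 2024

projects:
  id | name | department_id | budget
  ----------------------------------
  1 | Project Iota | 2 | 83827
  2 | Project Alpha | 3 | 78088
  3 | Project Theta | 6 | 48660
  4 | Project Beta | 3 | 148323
SELECT department_id, COUNT(*) AS n FROM projects GROUP BY department_id HAVING COUNT(*) >= 2

Execution result:
department_id | n
3 | 2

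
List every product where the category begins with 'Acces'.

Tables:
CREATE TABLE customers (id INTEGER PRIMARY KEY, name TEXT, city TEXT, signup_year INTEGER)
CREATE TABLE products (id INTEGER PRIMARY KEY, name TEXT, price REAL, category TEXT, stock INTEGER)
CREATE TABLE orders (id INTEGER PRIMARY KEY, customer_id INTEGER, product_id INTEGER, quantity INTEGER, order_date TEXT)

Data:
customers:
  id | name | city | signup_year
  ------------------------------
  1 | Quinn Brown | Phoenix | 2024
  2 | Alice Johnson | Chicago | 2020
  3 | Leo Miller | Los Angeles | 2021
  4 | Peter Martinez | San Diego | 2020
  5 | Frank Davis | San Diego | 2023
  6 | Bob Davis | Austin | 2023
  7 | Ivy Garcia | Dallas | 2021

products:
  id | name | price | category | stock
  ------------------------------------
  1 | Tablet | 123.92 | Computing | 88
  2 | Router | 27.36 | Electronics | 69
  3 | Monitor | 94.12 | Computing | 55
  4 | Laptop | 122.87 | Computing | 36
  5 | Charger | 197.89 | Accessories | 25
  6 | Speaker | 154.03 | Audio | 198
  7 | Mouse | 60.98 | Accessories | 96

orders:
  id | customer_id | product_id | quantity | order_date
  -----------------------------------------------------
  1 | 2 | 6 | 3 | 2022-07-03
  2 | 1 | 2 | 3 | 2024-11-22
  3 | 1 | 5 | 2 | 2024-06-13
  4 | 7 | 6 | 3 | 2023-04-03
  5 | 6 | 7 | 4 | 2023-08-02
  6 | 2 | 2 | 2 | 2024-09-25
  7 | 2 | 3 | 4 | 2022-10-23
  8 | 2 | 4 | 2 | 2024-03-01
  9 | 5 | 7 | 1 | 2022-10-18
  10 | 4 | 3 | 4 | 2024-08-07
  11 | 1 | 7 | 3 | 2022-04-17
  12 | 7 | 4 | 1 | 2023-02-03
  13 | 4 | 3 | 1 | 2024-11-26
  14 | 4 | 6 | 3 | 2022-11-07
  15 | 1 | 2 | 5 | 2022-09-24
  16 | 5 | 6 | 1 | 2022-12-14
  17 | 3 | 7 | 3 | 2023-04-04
SELECT name, category FROM products WHERE category LIKE 'Acces%'

Execution result:
name | category
Charger | Accessories
Mouse | Accessories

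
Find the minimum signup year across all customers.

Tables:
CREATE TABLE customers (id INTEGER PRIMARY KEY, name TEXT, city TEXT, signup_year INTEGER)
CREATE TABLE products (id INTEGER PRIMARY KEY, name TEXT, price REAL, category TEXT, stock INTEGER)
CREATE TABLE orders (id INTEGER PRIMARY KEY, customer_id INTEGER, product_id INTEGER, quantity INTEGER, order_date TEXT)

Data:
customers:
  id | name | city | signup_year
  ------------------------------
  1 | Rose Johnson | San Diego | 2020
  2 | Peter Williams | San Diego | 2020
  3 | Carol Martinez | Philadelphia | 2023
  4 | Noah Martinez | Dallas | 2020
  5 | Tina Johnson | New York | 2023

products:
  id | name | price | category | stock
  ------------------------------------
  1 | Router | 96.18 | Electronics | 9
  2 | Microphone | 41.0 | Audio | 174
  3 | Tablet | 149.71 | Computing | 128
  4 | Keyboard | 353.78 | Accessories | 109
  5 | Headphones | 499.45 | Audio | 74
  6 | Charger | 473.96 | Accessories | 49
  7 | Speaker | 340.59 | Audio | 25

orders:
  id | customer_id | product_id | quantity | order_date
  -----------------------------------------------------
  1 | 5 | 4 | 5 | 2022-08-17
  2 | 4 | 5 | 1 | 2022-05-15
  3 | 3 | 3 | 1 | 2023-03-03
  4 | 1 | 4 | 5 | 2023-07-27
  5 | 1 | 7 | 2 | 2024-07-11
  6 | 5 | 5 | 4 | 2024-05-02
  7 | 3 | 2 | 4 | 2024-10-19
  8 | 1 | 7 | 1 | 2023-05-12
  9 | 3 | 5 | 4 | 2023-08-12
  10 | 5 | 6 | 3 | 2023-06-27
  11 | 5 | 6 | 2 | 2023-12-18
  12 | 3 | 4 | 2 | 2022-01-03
SELECT MIN(signup_year) FROM customers

Execution result:
2020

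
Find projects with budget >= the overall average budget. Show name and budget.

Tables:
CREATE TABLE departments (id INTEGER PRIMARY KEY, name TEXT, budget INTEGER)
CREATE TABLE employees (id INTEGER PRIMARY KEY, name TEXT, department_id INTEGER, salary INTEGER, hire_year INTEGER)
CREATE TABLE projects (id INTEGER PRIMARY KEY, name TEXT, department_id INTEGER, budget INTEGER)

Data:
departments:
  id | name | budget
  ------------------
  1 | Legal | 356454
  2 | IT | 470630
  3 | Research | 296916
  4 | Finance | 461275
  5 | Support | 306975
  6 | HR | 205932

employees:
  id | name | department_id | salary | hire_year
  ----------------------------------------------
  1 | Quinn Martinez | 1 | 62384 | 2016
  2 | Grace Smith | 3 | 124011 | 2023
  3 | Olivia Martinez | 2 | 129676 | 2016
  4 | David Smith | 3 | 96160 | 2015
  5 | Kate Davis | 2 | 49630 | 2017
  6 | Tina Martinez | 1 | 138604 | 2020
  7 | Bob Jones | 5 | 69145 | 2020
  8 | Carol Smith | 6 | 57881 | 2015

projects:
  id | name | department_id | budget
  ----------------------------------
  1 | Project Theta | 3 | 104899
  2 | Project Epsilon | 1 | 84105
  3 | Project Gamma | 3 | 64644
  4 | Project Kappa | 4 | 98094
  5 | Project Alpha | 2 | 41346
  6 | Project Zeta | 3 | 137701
SELECT name, budget FROM projects WHERE budget >= (SELECT AVG(budget) FROM projects)

Execution result:
name | budget
Project Theta | 104899
Project Kappa | 98094
Project Zeta | 137701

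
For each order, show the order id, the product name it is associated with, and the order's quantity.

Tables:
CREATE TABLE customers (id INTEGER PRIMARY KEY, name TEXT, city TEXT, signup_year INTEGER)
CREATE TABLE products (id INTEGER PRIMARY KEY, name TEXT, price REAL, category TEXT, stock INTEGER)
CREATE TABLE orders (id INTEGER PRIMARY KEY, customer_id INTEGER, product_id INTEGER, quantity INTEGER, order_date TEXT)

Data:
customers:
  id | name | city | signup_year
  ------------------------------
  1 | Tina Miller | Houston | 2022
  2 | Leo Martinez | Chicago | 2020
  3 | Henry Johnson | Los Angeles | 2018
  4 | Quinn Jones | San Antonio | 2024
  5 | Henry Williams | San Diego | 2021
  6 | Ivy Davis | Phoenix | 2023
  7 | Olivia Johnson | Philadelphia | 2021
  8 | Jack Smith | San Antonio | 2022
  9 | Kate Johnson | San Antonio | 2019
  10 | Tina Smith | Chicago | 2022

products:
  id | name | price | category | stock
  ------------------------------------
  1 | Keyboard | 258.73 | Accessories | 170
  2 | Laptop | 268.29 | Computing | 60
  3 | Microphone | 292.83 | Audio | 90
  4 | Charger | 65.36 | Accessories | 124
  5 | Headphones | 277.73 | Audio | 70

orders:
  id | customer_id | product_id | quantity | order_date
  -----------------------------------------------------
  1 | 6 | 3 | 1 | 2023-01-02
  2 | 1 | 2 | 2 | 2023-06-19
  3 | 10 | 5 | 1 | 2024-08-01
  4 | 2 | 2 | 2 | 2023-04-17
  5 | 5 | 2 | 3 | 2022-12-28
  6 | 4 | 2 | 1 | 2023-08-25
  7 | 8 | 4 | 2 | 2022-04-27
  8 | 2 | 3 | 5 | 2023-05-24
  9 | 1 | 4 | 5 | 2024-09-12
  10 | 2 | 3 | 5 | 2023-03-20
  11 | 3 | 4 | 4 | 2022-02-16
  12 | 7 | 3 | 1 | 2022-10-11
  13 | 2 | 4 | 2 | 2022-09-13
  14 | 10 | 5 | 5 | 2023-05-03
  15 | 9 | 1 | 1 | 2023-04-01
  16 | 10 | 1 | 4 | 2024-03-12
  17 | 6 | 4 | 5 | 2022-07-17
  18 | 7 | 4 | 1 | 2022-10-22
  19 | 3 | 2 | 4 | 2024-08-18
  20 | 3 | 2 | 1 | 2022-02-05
SELECT c.id, p.name AS product, c.quantity FROM orders c JOIN products p ON c.product_id = p.id

Execution result:
id | product | quantity
1 | Microphone | 1
2 | Laptop | 2
3 | Headphones | 1
4 | Laptop | 2
5 | Laptop | 3
6 | Laptop | 1
7 | Charger | 2
8 | Microphone | 5
9 | Charger | 5
10 | Microphone | 5
11 | Charger | 4
12 | Microphone | 1
13 | Charger | 2
14 | Headphones | 5
15 | Keyboard | 1
16 | Keyboard | 4
17 | Charger | 5
18 | Charger | 1
19 | Laptop | 4
20 | Laptop | 1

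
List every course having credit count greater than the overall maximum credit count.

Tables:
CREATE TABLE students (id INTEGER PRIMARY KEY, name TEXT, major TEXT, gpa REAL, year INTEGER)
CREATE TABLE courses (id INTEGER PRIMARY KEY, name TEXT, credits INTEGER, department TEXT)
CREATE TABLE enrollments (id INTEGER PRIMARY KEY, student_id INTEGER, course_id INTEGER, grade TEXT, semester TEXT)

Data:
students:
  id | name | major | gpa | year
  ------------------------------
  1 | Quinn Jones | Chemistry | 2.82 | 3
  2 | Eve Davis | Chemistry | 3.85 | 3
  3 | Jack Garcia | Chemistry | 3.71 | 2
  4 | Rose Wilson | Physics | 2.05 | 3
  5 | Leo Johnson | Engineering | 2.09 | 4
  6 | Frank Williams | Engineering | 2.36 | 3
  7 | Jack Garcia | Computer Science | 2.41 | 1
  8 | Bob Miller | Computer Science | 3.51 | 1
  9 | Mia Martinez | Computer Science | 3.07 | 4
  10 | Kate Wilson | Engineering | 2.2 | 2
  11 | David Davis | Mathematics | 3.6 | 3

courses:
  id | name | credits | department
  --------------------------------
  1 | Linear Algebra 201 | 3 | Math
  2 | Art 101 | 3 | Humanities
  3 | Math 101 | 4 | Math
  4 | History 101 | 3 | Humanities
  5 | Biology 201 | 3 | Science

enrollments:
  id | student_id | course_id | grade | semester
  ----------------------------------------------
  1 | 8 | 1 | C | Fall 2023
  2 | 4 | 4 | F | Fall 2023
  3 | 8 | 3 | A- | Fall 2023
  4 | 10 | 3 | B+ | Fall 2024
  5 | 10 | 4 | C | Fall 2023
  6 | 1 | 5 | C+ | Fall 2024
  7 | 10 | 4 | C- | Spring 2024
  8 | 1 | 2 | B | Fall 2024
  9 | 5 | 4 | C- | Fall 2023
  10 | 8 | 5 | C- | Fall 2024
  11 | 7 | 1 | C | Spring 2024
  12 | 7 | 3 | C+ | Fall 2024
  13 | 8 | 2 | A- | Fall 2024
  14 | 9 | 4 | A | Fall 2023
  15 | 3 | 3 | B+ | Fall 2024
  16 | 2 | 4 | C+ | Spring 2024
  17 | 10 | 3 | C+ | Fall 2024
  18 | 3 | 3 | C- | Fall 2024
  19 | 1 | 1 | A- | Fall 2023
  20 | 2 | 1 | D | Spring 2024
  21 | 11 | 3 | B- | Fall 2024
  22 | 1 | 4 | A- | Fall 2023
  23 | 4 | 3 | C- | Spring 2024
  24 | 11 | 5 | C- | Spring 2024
SELECT name, credits FROM courses WHERE credits > (SELECT MAX(credits) FROM courses)

Execution result:
(no rows)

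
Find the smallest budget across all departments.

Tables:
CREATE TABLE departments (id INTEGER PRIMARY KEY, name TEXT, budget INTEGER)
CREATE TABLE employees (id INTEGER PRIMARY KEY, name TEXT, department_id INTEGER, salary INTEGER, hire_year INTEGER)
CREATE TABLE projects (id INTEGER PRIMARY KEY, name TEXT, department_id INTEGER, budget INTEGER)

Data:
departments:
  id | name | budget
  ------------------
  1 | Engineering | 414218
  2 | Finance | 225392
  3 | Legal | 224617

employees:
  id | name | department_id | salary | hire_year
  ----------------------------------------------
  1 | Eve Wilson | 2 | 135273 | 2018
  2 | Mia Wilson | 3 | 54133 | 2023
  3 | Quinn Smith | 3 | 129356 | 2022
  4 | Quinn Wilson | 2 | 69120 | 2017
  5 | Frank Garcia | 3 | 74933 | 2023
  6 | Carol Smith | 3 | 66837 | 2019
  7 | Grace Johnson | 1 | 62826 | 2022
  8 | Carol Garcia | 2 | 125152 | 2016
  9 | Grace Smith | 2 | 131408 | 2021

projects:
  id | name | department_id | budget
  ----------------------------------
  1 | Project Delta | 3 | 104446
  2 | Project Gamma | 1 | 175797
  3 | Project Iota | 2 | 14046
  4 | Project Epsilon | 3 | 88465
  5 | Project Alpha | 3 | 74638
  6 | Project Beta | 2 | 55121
SELECT MIN(budget) FROM departments

Execution result:
224617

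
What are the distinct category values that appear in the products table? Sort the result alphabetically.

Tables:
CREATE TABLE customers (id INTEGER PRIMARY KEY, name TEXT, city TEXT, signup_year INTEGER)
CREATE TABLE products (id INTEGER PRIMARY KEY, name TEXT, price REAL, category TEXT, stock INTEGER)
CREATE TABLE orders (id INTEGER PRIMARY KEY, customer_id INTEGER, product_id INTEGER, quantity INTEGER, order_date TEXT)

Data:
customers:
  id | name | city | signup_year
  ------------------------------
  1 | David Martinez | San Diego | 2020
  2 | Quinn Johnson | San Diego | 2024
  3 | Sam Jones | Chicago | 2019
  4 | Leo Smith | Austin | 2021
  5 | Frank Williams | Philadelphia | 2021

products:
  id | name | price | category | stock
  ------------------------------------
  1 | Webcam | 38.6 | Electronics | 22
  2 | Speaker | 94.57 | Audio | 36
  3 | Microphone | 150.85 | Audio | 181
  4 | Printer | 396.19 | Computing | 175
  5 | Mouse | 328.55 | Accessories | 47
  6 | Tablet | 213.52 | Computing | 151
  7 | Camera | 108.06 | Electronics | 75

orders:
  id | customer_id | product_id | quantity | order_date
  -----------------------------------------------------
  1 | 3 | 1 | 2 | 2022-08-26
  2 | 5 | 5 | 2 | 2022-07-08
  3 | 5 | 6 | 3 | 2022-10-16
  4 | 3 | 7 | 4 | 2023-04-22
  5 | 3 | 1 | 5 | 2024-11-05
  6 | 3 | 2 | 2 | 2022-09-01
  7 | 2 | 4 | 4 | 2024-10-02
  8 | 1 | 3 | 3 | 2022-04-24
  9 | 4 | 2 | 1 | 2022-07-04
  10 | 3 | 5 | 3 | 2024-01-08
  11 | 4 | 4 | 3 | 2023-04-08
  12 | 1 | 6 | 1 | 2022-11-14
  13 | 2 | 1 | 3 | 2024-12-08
SELECT DISTINCT category FROM products ORDER BY category

Execution result:
category
Accessories
Audio
Computing
Electronics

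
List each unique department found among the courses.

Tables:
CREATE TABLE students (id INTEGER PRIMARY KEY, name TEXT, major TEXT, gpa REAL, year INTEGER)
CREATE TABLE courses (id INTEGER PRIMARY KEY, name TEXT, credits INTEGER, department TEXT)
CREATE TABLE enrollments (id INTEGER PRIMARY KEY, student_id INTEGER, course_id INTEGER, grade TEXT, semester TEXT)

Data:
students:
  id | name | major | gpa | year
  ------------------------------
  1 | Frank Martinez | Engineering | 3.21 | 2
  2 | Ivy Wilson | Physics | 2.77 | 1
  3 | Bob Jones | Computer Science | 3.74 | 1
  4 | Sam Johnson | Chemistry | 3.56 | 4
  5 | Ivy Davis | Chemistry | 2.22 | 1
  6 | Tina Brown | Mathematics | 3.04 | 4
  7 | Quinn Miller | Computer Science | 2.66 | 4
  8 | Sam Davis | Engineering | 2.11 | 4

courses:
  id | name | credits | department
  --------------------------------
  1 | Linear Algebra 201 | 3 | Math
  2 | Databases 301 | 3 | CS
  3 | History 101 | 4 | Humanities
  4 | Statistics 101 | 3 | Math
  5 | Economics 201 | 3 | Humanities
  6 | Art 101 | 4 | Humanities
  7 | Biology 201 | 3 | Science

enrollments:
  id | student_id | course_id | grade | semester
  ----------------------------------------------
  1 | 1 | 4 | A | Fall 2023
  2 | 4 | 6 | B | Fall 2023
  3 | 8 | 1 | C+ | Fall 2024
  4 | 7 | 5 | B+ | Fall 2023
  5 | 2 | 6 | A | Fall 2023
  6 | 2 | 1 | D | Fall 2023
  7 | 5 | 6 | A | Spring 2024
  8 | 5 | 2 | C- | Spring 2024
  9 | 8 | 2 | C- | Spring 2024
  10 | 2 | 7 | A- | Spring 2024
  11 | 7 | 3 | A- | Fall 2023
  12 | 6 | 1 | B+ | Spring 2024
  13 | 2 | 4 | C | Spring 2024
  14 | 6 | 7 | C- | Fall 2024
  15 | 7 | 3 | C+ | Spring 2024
SELECT DISTINCT department FROM courses

Execution result:
department
Math
CS
Humanities
Science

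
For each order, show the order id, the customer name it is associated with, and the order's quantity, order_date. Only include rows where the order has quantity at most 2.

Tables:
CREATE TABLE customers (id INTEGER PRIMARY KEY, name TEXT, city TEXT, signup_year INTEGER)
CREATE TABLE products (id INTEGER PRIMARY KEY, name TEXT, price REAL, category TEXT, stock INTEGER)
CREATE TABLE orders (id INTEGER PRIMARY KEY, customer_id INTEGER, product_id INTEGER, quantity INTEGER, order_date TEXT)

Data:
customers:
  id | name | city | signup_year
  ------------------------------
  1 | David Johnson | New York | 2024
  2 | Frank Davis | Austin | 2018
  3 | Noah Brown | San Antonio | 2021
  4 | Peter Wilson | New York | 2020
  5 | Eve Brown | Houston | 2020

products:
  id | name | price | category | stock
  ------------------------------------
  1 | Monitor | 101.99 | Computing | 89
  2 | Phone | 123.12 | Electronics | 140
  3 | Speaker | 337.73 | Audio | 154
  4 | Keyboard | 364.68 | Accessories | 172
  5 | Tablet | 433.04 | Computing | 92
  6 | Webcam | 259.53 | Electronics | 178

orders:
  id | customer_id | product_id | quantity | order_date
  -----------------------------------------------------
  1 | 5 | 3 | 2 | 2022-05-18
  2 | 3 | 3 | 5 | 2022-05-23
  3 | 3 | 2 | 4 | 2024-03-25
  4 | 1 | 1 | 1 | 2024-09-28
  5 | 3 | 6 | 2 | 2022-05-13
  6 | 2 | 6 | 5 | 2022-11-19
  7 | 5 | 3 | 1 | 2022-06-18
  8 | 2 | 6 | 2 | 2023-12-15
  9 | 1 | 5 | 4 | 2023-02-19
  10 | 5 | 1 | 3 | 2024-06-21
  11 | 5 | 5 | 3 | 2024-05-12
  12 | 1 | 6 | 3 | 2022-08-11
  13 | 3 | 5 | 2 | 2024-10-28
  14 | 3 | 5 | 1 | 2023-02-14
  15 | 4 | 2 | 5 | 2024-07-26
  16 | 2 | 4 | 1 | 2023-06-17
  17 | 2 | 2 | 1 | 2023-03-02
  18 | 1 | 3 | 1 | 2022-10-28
SELECT c.id, p.name AS customer, c.quantity, c.order_date FROM orders c JOIN customers p ON c.customer_id = p.id WHERE c.quantity <= 2

Execution result:
id | customer | quantity | order_date
1 | Eve Brown | 2 | 2022-05-18
4 | David Johnson | 1 | 2024-09-28
5 | Noah Brown | 2 | 2022-05-13
7 | Eve Brown | 1 | 2022-06-18
8 | Frank Davis | 2 | 2023-12-15
13 | Noah Brown | 2 | 2024-10-28
14 | Noah Brown | 1 | 2023-02-14
16 | Frank Davis | 1 | 2023-06-17
17 | Frank Davis | 1 | 2023-03-02
18 | David Johnson | 1 | 2022-10-28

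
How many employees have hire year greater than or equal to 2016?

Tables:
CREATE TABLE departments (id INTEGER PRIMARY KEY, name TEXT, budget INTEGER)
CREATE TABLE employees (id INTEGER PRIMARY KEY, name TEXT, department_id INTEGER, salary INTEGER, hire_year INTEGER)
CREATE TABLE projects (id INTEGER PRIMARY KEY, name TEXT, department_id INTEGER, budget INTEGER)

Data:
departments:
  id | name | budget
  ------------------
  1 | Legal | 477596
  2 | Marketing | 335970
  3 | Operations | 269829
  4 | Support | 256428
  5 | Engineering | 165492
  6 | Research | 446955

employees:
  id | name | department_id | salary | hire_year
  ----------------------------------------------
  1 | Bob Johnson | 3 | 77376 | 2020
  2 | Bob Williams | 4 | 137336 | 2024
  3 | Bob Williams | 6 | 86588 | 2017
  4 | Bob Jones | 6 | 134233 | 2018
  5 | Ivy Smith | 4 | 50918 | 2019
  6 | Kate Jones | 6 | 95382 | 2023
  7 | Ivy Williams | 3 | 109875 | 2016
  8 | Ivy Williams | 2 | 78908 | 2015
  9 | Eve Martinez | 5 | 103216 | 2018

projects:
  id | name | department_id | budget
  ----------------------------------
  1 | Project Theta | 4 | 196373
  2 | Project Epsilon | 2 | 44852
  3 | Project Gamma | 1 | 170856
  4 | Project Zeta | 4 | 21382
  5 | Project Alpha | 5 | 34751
SELECT COUNT(*) FROM employees WHERE hire_year >= 2016

Execution result:
8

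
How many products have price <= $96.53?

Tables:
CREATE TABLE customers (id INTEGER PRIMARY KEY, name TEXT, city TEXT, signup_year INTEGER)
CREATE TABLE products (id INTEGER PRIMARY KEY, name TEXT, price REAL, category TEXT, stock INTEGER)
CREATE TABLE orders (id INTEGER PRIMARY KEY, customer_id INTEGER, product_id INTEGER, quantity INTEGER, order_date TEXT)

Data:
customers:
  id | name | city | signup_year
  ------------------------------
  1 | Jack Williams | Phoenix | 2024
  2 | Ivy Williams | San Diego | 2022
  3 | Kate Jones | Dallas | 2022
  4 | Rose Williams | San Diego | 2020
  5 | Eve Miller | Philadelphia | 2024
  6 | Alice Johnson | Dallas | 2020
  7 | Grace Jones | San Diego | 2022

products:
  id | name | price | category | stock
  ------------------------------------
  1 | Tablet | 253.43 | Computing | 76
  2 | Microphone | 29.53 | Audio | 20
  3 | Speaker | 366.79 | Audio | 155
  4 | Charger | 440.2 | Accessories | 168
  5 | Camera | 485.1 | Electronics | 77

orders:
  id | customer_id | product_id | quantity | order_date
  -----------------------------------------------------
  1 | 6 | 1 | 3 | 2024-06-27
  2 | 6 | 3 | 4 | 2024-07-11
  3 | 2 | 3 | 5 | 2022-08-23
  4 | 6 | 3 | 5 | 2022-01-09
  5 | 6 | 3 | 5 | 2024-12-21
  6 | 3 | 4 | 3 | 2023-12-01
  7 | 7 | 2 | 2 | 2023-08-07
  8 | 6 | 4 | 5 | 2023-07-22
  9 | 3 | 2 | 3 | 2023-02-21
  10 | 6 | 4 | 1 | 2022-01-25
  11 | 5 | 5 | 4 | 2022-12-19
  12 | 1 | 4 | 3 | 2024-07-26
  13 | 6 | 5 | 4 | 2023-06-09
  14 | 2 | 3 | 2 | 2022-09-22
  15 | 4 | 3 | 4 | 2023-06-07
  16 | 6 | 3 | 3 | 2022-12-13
SELECT COUNT(*) FROM products WHERE price <= 96.53

Execution result:
1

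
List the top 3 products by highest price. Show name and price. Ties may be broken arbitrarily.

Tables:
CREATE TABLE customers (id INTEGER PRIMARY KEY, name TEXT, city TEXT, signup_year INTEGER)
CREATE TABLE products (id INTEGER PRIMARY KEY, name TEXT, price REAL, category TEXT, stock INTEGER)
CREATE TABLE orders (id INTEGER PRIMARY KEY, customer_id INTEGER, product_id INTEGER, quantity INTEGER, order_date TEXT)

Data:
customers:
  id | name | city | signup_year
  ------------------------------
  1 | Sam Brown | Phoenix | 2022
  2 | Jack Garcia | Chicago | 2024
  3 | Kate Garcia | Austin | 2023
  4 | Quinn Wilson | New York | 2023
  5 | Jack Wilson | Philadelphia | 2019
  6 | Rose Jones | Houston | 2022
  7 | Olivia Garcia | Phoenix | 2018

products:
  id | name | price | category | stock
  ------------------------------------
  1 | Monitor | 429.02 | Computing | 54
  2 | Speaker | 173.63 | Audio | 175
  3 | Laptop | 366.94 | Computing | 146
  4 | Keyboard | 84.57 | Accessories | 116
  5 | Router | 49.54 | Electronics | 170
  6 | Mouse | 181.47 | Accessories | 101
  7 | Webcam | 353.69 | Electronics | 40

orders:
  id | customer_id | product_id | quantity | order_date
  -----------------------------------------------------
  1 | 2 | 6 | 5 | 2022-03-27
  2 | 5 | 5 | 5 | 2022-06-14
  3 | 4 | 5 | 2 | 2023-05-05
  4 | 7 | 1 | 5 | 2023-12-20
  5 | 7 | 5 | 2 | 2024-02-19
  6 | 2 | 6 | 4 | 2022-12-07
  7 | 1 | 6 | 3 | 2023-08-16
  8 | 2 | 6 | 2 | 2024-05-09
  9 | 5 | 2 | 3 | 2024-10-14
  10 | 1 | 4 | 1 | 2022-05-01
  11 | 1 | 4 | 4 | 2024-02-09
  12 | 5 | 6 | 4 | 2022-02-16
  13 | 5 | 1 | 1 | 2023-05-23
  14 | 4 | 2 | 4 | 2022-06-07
SELECT name, price FROM products ORDER BY price DESC LIMIT 3

Execution result:
name | price
Monitor | 429.02
Laptop | 366.94
Webcam | 353.69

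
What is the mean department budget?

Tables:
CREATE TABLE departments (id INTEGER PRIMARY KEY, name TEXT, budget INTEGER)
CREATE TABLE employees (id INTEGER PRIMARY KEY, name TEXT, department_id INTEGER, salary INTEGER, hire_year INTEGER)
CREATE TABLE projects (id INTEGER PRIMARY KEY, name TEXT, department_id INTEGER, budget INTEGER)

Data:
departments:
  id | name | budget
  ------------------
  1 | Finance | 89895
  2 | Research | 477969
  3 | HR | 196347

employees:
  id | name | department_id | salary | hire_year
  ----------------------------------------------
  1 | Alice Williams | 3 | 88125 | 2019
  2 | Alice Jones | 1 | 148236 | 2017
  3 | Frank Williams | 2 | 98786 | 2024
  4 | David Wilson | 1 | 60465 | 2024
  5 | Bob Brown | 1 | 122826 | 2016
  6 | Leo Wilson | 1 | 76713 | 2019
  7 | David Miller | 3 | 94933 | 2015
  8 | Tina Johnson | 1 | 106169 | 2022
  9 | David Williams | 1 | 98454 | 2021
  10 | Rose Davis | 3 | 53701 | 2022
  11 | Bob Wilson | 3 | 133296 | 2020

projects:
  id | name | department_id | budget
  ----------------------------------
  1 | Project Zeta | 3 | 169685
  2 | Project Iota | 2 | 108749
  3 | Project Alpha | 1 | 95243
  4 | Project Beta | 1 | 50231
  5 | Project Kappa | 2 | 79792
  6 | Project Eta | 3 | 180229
SELECT AVG(budget) FROM departments

Execution result:
254737.00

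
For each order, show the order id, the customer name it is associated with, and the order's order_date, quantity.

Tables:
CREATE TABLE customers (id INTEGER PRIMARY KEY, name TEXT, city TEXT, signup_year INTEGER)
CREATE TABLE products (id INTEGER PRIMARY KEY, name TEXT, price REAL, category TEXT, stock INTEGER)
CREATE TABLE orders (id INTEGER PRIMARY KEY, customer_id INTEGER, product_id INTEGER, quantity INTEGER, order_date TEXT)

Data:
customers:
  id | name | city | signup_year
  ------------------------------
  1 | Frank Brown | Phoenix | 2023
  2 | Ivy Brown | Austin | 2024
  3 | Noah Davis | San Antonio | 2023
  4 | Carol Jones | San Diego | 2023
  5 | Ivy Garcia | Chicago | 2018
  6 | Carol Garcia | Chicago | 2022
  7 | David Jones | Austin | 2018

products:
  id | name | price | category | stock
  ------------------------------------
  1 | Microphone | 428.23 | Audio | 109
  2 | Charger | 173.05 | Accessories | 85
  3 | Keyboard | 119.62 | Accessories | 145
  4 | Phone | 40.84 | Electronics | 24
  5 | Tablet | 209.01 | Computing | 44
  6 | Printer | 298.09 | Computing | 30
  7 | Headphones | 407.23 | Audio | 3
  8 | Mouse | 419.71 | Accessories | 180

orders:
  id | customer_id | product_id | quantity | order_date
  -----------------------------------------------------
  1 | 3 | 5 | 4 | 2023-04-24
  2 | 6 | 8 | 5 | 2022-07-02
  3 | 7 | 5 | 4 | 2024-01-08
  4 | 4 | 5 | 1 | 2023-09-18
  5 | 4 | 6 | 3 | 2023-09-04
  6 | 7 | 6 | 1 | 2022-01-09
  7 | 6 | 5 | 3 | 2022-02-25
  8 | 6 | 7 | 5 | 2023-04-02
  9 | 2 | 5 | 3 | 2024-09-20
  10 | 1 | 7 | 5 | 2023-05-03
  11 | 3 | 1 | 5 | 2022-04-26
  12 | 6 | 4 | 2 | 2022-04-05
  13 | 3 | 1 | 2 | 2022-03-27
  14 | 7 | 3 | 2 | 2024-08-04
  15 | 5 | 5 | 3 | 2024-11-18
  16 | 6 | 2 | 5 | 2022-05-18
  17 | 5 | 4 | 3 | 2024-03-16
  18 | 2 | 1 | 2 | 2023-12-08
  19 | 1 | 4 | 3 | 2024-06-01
SELECT c.id, p.name AS customer, c.order_date, c.quantity FROM orders c JOIN customers p ON c.customer_id = p.id

Execution result:
id | customer | order_date | quantity
1 | Noah Davis | 2023-04-24 | 4
2 | Carol Garcia | 2022-07-02 | 5
3 | David Jones | 2024-01-08 | 4
4 | Carol Jones | 2023-09-18 | 1
5 | Carol Jones | 2023-09-04 | 3
6 | David Jones | 2022-01-09 | 1
7 | Carol Garcia | 2022-02-25 | 3
8 | Carol Garcia | 2023-04-02 | 5
9 | Ivy Brown | 2024-09-20 | 3
10 | Frank Brown | 2023-05-03 | 5
11 | Noah Davis | 2022-04-26 | 5
12 | Carol Garcia | 2022-04-05 | 2
13 | Noah Davis | 2022-03-27 | 2
14 | David Jones | 2024-08-04 | 2
15 | Ivy Garcia | 2024-11-18 | 3
16 | Carol Garcia | 2022-05-18 | 5
17 | Ivy Garcia | 2024-03-16 | 3
18 | Ivy Brown | 2023-12-08 | 2
19 | Frank Brown | 2024-06-01 | 3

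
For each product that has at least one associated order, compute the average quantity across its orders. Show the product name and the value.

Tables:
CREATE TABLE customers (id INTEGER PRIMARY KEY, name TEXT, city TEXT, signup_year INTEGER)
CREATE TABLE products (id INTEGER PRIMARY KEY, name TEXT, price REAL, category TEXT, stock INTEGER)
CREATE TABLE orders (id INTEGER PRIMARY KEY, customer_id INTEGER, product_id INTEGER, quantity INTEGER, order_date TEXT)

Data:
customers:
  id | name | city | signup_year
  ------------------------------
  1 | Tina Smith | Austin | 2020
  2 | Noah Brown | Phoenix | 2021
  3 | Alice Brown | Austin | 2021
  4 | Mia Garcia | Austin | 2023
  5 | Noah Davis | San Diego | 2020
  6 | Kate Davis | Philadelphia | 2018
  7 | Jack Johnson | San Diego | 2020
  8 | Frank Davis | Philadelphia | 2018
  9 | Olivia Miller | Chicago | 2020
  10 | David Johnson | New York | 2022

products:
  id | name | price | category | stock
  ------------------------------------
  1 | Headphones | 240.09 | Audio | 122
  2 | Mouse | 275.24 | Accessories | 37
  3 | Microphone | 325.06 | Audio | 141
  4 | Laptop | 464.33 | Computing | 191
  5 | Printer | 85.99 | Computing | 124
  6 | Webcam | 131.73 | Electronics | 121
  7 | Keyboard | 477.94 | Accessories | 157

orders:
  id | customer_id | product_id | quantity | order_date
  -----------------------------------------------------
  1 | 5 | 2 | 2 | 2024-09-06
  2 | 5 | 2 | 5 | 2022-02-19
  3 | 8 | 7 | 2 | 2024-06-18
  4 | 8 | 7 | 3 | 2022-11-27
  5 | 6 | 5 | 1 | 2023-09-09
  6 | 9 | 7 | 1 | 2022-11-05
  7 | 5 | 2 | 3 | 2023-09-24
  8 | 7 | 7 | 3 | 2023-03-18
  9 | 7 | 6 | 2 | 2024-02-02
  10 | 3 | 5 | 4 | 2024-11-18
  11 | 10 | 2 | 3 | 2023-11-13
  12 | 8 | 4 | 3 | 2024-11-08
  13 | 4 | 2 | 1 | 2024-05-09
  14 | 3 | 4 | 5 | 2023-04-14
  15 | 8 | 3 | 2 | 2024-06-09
SELECT p.name, AVG(c.quantity) AS avg_quantity FROM orders c JOIN products p ON c.product_id = p.id GROUP BY p.id, p.name

Execution result:
name | avg_quantity
Mouse | 2.80
Microphone | 2.00
Laptop | 4.00
Printer | 2.50
Webcam | 2.00
Keyboard | 2.25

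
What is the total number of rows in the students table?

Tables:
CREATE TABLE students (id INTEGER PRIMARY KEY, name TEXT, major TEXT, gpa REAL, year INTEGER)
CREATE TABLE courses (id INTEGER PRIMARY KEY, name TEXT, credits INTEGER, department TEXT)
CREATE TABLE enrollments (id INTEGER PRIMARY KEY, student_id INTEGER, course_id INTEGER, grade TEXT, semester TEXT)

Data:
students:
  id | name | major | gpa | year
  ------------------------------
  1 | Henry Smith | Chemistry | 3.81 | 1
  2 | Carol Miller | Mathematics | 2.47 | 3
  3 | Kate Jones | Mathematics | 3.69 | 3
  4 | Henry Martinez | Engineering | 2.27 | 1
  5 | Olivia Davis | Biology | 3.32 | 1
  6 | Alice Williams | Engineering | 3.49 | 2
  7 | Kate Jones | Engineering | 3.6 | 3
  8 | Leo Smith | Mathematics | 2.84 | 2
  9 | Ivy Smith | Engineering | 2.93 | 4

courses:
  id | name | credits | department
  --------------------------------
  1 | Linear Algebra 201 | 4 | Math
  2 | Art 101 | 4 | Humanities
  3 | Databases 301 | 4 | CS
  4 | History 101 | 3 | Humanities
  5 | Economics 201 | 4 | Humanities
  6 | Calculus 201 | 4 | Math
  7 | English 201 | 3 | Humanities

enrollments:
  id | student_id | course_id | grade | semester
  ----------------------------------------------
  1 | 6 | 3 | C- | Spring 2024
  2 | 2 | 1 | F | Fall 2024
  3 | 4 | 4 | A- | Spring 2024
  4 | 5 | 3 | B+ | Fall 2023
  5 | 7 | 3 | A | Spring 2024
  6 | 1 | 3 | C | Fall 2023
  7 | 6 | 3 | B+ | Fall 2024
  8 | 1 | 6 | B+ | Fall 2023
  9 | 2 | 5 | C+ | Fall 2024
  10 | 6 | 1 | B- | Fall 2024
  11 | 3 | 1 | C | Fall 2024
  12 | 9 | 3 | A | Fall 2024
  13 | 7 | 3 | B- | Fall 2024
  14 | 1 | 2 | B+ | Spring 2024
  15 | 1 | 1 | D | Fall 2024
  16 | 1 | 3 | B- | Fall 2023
SELECT COUNT(*) FROM students

Execution result:
9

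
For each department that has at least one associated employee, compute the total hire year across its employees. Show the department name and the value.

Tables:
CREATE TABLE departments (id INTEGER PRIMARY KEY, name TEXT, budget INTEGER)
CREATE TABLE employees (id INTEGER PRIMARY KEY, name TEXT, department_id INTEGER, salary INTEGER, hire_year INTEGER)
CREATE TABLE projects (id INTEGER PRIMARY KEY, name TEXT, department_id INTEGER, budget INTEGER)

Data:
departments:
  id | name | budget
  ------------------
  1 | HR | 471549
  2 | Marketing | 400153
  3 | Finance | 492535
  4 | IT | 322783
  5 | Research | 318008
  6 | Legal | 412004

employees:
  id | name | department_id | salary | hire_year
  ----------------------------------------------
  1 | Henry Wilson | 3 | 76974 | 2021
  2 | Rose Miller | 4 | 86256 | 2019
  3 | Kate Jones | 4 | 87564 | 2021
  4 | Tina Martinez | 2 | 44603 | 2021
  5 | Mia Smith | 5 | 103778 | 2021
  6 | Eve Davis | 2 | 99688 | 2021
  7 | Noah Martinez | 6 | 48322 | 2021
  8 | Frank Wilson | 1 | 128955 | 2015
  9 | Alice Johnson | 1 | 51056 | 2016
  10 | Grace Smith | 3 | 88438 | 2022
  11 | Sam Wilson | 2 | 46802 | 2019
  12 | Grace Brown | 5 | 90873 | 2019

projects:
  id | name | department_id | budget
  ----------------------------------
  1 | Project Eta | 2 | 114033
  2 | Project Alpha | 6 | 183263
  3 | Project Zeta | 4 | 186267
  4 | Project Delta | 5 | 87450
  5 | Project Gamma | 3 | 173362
SELECT p.name, SUM(c.hire_year) AS sum_hire_year FROM employees c JOIN departments p ON c.department_id = p.id GROUP BY p.id, p.name

Execution result:
name | sum_hire_year
HR | 4031
Marketing | 6061
Finance | 4043
IT | 4040
Research | 4040
Legal | 2021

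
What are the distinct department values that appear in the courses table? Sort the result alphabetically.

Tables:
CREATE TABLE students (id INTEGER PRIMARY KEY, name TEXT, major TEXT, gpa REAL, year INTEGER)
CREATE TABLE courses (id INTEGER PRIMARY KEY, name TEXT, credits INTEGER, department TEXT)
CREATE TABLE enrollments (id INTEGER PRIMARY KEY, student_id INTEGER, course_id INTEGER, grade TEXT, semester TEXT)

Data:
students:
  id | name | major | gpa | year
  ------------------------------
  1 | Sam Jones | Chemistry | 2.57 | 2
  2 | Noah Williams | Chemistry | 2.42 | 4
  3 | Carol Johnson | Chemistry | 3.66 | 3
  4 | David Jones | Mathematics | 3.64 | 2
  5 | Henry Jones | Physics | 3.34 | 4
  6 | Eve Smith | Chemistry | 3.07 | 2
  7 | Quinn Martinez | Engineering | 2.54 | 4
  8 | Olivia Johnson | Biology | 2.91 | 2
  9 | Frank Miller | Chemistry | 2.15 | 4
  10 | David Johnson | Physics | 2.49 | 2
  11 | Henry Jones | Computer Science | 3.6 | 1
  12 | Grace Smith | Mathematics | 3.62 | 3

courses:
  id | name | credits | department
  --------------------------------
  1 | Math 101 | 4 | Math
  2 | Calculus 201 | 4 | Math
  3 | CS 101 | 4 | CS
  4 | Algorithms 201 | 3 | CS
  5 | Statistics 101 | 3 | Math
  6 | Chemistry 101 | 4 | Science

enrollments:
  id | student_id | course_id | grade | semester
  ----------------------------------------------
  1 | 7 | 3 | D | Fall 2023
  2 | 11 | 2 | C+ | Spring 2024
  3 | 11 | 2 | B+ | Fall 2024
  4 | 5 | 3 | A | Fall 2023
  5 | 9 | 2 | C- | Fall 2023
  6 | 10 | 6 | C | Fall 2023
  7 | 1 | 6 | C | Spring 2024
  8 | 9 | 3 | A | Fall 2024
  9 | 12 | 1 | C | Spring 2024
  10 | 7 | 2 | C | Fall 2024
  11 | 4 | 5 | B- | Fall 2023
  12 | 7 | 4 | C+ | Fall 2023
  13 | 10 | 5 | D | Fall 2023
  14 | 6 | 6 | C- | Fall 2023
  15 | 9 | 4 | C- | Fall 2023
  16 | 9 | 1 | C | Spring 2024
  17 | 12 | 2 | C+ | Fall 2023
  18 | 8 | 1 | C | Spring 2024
SELECT DISTINCT department FROM courses ORDER BY department

Execution result:
department
CS
Math
Science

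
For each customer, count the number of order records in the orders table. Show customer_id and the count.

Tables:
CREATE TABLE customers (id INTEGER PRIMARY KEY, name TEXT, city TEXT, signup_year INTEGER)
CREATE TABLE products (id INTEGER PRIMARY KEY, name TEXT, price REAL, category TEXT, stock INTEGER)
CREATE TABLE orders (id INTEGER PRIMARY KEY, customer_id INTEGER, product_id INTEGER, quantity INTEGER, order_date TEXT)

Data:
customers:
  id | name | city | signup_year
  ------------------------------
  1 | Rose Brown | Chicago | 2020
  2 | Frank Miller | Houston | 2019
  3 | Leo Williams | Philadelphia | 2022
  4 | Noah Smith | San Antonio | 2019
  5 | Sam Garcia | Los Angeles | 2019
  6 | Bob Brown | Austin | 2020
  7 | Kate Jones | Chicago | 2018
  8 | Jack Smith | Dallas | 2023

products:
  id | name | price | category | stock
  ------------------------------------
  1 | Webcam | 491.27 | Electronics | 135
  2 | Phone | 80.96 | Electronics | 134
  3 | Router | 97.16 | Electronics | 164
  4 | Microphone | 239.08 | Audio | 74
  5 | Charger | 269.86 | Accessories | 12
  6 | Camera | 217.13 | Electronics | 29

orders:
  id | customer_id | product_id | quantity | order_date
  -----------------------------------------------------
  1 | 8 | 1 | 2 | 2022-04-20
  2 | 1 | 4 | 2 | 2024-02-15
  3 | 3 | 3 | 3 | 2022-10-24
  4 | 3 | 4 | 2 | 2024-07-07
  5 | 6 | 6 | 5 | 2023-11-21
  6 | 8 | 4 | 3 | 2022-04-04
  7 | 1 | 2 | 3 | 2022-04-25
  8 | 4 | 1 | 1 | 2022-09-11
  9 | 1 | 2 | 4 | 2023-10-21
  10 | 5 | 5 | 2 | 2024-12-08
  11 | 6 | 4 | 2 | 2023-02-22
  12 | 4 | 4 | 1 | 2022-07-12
SELECT customer_id, COUNT(*) AS order_count FROM orders GROUP BY customer_id

Execution result:
customer_id | order_count
1 | 3
3 | 2
4 | 2
5 | 1
6 | 2
8 | 2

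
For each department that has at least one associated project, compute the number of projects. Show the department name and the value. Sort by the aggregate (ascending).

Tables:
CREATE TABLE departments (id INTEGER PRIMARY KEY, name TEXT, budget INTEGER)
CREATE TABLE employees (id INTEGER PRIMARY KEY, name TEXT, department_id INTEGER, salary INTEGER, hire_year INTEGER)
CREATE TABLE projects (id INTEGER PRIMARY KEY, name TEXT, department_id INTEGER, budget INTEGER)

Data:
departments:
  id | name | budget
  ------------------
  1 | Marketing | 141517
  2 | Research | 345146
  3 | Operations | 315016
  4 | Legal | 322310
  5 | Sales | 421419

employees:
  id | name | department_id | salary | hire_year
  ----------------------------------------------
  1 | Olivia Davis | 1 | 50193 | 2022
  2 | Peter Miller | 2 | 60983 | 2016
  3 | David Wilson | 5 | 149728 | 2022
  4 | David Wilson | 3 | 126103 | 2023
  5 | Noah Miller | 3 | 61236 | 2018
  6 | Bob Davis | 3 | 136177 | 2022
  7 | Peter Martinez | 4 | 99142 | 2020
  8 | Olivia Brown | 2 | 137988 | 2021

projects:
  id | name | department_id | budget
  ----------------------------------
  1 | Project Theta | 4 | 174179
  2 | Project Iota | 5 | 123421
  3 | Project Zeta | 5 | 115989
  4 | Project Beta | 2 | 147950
SELECT p.name, COUNT(*) AS n FROM projects c JOIN departments p ON c.department_id = p.id GROUP BY p.id, p.name ORDER BY n ASC

Execution result:
name | n
Research | 1
Legal | 1
Sales | 2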